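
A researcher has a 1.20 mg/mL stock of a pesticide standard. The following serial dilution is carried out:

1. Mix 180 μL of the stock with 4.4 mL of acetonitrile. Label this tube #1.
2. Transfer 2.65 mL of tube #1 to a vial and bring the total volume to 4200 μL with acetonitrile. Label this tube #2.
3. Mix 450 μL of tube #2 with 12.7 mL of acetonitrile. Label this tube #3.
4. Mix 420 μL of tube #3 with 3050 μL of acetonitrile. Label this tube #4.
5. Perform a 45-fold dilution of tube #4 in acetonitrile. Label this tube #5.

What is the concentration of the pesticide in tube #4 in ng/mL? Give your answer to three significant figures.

Step 1: 180 μL + 4.4 mL = 4580 μL total → factor 4580/180 = 25.444
Step 2: 2.65 mL brought to 4200 μL → factor 4.2/2.65 = 1.5849
Step 3: 450 μL + 12.7 mL = 13150 μL total → factor 13150/450 = 29.222
Step 4: 420 μL + 3050 μL = 3470 μL total → factor 3470/420 = 8.2619
Dilution factor through tube #4 = 25.444 × 1.5849 × 29.222 × 8.2619 = 9736.2
[tube #4] = 1.20 mg/mL / 9736.2 = 0.0001233 mg/mL = 123 ng/mL

123 ng/mL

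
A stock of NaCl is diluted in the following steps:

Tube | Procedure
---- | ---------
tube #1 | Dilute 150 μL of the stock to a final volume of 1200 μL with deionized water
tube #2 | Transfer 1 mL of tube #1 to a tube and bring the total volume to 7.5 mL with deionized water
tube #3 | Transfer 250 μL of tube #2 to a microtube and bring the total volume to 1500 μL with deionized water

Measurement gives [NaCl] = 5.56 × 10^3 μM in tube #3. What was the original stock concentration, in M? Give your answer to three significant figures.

Step 1: 150 μL brought to 1200 μL → factor 1200/150 = 8
Step 2: 1 mL brought to 7.5 mL → factor 7.5/1 = 7.5
Step 3: 250 μL brought to 1500 μL → factor 1500/250 = 6
Overall dilution factor = 8 × 7.5 × 6 = 360
Stock = 5.56 × 10^3 μM × 360 = 2.002 × 10^6 μM = 2.00 M

2.00 M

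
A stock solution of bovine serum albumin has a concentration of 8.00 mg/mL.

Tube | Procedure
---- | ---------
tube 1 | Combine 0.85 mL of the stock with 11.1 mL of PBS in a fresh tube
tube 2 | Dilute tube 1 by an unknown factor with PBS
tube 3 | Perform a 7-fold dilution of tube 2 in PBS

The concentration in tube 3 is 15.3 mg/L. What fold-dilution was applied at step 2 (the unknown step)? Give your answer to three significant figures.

Step 1: 0.85 mL + 11.1 mL = 11.95 mL total → factor 11.95/0.85 = 14.059
Step 2: unknown factor x
Step 3: 7-fold → factor 7
Product of known-step factors = 98.412
Overall factor = 8.00 mg/mL / (15.3 mg/L) = 522.88
x = 522.88 / 98.412 = 5.31

5.31-fold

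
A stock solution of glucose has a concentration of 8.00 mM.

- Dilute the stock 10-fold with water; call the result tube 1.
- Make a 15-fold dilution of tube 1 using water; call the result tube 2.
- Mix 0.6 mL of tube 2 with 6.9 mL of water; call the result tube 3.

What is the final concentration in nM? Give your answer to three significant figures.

Step 1: 10-fold → factor 10
Step 2: 15-fold → factor 15
Step 3: 0.6 mL + 6.9 mL = 7.5 mL total → factor 7.5/0.6 = 12.5
Overall dilution factor = 10 × 15 × 12.5 = 1875
Final = 8.00 mM / 1875 = 0.004267 mM = 4.27 × 10^3 nM

4.27 × 10^3 nM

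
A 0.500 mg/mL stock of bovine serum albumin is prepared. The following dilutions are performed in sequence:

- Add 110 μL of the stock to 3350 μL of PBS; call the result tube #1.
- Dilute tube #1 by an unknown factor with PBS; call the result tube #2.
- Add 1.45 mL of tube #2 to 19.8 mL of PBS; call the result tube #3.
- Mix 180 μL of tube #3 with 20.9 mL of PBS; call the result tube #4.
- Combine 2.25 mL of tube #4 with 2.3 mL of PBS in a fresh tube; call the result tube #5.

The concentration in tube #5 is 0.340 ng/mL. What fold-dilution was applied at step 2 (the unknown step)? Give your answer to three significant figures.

Step 1: 110 μL + 3350 μL = 3460 μL total → factor 3460/110 = 31.455
Step 2: unknown factor x
Step 3: 1.45 mL + 19.8 mL = 21.25 mL total → factor 21.25/1.45 = 14.655
Step 4: 180 μL + 20.9 mL = 21080 μL total → factor 21080/180 = 117.11
Step 5: 2.25 mL + 2.3 mL = 4.55 mL total → factor 4.55/2.25 = 2.0222
Product of known-step factors = 1.0917 × 10^5
Overall factor = 0.500 mg/mL / (0.340 ng/mL) = 1.4706 × 10^6
x = 1.4706 × 10^6 / 1.0917 × 10^5 = 13.5

13.5-fold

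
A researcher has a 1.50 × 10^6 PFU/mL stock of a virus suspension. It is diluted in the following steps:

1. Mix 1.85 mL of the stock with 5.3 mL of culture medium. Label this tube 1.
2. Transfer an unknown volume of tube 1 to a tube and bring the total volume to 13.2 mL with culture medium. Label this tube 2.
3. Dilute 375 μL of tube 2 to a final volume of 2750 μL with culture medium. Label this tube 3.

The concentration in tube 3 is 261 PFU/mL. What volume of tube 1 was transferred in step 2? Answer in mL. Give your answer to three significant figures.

Step 1: 1.85 mL + 5.3 mL = 7.15 mL total → factor 7.15/1.85 = 3.8649
Step 2: v brought to 13.2 mL → factor = 13.2 mL/v
Step 3: 375 μL brought to 2750 μL → factor 2750/375 = 7.3333
Product of known-step factors = 28.342
Overall factor = 1.50 × 10^6 PFU/mL / (261 PFU/mL) = 5747.1
Step-2 factor = 5747.1 / 28.342 = 202.78
v = 13.2 mL / 202.78 = 0.0651 mL

0.0651 mL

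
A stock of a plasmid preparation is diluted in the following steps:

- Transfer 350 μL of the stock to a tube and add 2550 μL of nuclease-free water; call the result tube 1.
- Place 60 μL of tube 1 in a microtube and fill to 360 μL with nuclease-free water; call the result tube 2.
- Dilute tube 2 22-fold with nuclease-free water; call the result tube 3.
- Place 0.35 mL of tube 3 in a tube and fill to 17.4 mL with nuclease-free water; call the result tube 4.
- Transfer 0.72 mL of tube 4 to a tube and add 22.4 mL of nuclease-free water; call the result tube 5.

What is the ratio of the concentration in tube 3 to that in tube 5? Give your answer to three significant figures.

Step 1: 350 μL + 2550 μL = 2900 μL total → factor 2900/350 = 8.2857
Step 2: 60 μL brought to 360 μL → factor 360/60 = 6
Step 3: 22-fold → factor 22
Step 4: 0.35 mL brought to 17.4 mL → factor 17.4/0.35 = 49.714
Step 5: 0.72 mL + 22.4 mL = 23.12 mL total → factor 23.12/0.72 = 32.111
Dilution factor to tube 3 = 1093.7; to tube 5 = 1.746 × 10^6
[tube 3]/[tube 5] = (factor to tube 5)/(factor to tube 3) = 1.746 × 10^6/1093.7 = 1.60 × 10^3

1.60 × 10^3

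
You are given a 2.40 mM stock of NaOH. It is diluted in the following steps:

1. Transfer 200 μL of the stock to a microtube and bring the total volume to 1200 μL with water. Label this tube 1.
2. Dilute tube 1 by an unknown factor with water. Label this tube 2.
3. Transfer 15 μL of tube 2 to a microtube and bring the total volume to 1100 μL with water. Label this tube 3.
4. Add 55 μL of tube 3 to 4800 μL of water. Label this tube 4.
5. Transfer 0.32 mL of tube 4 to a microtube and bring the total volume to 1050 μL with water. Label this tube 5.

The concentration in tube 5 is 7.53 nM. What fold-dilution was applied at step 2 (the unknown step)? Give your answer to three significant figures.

2.50-fold

Step 1: 200 μL brought to 1200 μL → factor 1200/200 = 6
Step 2: unknown factor x
Step 3: 15 μL brought to 1100 μL → factor 1100/15 = 73.333
Step 4: 55 μL + 4800 μL = 4855 μL total → factor 4855/55 = 88.273
Step 5: 0.32 mL brought to 1050 μL → factor 1.05/0.32 = 3.2812
Product of known-step factors = 1.2744 × 10^5
Overall factor = 2.40 mM / (7.53 nM) = 3.1873 × 10^5
x = 3.1873 × 10^5 / 1.2744 × 10^5 = 2.50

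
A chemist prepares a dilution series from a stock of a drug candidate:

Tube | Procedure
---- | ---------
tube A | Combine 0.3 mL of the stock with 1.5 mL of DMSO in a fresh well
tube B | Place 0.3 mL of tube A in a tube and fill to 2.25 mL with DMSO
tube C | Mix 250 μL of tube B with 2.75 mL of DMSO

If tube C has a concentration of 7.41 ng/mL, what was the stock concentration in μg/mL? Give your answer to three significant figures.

Step 1: 0.3 mL + 1.5 mL = 1.8 mL total → factor 1.8/0.3 = 6
Step 2: 0.3 mL brought to 2.25 mL → factor 2.25/0.3 = 7.5
Step 3: 250 μL + 2.75 mL = 3000 μL total → factor 3000/250 = 12
Overall dilution factor = 6 × 7.5 × 12 = 540
Stock = 7.41 ng/mL × 540 = 4001 ng/mL = 4.00 μg/mL

4.00 μg/mL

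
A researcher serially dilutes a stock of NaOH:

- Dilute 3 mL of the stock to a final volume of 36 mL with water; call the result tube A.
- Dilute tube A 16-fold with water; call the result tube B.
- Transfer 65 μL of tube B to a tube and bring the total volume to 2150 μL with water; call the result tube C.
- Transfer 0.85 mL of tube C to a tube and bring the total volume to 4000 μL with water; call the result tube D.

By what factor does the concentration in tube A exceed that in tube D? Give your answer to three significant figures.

Step 1: 3 mL brought to 36 mL → factor 36/3 = 12
Step 2: 16-fold → factor 16
Step 3: 65 μL brought to 2150 μL → factor 2150/65 = 33.077
Step 4: 0.85 mL brought to 4000 μL → factor 4/0.85 = 4.7059
Dilution factor to tube A = 12; to tube D = 29886
[tube A]/[tube D] = (factor to tube D)/(factor to tube A) = 29886/12 = 2.49 × 10^3

2.49 × 10^3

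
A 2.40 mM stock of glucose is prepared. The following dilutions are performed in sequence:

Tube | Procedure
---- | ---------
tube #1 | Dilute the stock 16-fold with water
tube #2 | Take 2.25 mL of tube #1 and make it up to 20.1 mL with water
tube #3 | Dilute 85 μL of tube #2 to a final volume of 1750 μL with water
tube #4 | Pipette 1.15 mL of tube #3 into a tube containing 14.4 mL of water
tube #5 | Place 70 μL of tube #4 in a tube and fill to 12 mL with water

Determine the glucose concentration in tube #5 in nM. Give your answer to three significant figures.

0.352 nM

Step 1: 16-fold → factor 16
Step 2: 2.25 mL brought to 20.1 mL → factor 20.1/2.25 = 8.9333
Step 3: 85 μL brought to 1750 μL → factor 1750/85 = 20.588
Step 4: 1.15 mL + 14.4 mL = 15.55 mL total → factor 15.55/1.15 = 13.522
Step 5: 70 μL brought to 12 mL → factor 12000/70 = 171.43
Overall dilution factor = 16 × 8.9333 × 20.588 × 13.522 × 171.43 = 6.8213 × 10^6
Final = 2.40 mM / 6.8213 × 10^6 = 3.518 × 10^-7 mM = 0.352 nM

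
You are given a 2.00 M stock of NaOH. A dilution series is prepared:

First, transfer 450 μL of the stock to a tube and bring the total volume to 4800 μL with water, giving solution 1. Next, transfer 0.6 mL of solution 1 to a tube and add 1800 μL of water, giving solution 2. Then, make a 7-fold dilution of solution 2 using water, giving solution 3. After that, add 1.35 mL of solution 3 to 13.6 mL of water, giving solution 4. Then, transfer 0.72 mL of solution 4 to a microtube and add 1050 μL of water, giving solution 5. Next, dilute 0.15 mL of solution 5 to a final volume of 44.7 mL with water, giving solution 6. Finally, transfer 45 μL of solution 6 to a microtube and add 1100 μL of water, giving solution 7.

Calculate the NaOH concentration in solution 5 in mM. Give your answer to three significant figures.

Step 1: 450 μL brought to 4800 μL → factor 4800/450 = 10.667
Step 2: 0.6 mL + 1800 μL = 2.4 mL total → factor 2.4/0.6 = 4
Step 3: 7-fold → factor 7
Step 4: 1.35 mL + 13.6 mL = 14.95 mL total → factor 14.95/1.35 = 11.074
Step 5: 0.72 mL + 1050 μL = 1.77 mL total → factor 1.77/0.72 = 2.4583
Dilution factor through solution 5 = 10.667 × 4 × 7 × 11.074 × 2.4583 = 8130.8
[solution 5] = 2.00 M / 8130.8 = 0.0002460 M = 0.246 mM

0.246 mM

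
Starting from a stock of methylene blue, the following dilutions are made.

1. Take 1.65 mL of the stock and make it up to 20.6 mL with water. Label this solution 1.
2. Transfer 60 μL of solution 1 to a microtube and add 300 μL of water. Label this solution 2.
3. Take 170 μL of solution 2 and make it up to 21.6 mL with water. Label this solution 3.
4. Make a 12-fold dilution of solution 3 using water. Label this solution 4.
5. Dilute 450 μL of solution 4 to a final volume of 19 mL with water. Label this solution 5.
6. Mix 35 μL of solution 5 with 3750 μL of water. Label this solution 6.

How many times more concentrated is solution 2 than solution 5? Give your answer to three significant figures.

6.44 × 10^4

Step 1: 1.65 mL brought to 20.6 mL → factor 20.6/1.65 = 12.485
Step 2: 60 μL + 300 μL = 360 μL total → factor 360/60 = 6
Step 3: 170 μL brought to 21.6 mL → factor 21600/170 = 127.06
Step 4: 12-fold → factor 12
Step 5: 450 μL brought to 19 mL → factor 19000/450 = 42.222
Dilution factor to solution 2 = 74.909; to solution 5 = 4.8224 × 10^6
[solution 2]/[solution 5] = (factor to solution 5)/(factor to solution 2) = 4.8224 × 10^6/74.909 = 6.44 × 10^4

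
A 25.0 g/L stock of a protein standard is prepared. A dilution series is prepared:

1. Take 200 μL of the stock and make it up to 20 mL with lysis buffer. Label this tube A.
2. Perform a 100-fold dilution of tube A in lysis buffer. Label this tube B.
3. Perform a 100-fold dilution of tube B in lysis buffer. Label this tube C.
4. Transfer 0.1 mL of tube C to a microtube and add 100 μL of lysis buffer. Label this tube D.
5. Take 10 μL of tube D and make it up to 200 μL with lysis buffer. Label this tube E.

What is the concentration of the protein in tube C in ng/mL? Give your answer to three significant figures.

Step 1: 200 μL brought to 20 mL → factor 20000/200 = 100
Step 2: 100-fold → factor 100
Step 3: 100-fold → factor 100
Dilution factor through tube C = 100 × 100 × 100 = 1 × 10^6
[tube C] = 25.0 g/L / 1 × 10^6 = 2.500 × 10^-5 g/L = 25.0 ng/mL

25.0 ng/mL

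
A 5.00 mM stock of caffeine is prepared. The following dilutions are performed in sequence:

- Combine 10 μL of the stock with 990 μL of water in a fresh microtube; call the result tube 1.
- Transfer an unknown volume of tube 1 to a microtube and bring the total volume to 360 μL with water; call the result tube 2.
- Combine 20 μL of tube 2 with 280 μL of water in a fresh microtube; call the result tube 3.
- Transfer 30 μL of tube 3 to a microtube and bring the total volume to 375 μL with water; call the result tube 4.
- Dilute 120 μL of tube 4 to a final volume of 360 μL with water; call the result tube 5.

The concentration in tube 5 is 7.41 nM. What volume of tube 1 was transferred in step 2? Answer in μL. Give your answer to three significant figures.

Step 1: 10 μL + 990 μL = 1000 μL total → factor 1000/10 = 100
Step 2: v brought to 360 μL → factor = 360 μL/v
Step 3: 20 μL + 280 μL = 300 μL total → factor 300/20 = 15
Step 4: 30 μL brought to 375 μL → factor 375/30 = 12.5
Step 5: 120 μL brought to 360 μL → factor 360/120 = 3
Product of known-step factors = 56250
Overall factor = 5.00 mM / (7.41 nM) = 6.7476 × 10^5
Step-2 factor = 6.7476 × 10^5 / 56250 = 11.996
v = 360 μL / 11.996 = 30.0 μL

30.0 μL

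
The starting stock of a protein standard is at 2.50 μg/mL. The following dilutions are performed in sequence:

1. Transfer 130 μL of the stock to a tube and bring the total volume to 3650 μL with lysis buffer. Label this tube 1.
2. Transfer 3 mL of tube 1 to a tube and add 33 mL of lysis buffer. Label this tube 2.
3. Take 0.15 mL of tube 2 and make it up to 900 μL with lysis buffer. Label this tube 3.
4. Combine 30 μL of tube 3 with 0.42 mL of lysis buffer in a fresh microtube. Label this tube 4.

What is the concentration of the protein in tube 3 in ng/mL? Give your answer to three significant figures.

Step 1: 130 μL brought to 3650 μL → factor 3650/130 = 28.077
Step 2: 3 mL + 33 mL = 36 mL total → factor 36/3 = 12
Step 3: 0.15 mL brought to 900 μL → factor 0.9/0.15 = 6
Dilution factor through tube 3 = 28.077 × 12 × 6 = 2021.5
[tube 3] = 2.50 μg/mL / 2021.5 = 0.001237 μg/mL = 1.24 ng/mL

1.24 ng/mL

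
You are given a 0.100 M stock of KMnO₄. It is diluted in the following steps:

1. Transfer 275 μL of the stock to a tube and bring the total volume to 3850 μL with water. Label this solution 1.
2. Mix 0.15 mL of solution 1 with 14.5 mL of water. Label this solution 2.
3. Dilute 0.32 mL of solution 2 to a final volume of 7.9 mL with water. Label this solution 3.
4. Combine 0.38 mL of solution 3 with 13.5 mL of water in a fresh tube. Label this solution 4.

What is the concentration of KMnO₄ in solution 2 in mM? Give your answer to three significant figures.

Step 1: 275 μL brought to 3850 μL → factor 3850/275 = 14
Step 2: 0.15 mL + 14.5 mL = 14.65 mL total → factor 14.65/0.15 = 97.667
Dilution factor through solution 2 = 14 × 97.667 = 1367.3
[solution 2] = 0.100 M / 1367.3 = 7.314 × 10^-5 M = 0.0731 mM

0.0731 mM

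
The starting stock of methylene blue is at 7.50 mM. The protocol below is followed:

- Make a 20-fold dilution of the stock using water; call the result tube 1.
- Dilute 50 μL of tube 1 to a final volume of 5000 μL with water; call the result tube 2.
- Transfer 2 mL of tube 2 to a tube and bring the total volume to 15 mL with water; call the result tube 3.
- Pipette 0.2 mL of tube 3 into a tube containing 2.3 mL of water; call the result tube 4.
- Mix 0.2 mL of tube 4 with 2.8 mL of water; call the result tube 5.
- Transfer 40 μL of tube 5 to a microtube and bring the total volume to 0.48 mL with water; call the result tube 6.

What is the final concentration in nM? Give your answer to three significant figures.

Step 1: 20-fold → factor 20
Step 2: 50 μL brought to 5000 μL → factor 5000/50 = 100
Step 3: 2 mL brought to 15 mL → factor 15/2 = 7.5
Step 4: 0.2 mL + 2.3 mL = 2.5 mL total → factor 2.5/0.2 = 12.5
Step 5: 0.2 mL + 2.8 mL = 3 mL total → factor 3/0.2 = 15
Step 6: 40 μL brought to 0.48 mL → factor 480/40 = 12
Overall dilution factor = 20 × 100 × 7.5 × 12.5 × 15 × 12 = 3.375 × 10^7
Final = 7.50 mM / 3.375 × 10^7 = 2.222 × 10^-7 mM = 0.222 nM

0.222 nM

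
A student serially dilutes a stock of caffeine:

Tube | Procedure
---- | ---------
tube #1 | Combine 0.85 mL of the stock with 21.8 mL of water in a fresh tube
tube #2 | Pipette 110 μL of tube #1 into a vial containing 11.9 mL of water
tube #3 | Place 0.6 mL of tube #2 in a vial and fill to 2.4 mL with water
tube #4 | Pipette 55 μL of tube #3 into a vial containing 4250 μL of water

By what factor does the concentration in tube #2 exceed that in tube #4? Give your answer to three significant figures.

313

Step 1: 0.85 mL + 21.8 mL = 22.65 mL total → factor 22.65/0.85 = 26.647
Step 2: 110 μL + 11.9 mL = 12010 μL total → factor 12010/110 = 109.18
Step 3: 0.6 mL brought to 2.4 mL → factor 2.4/0.6 = 4
Step 4: 55 μL + 4250 μL = 4305 μL total → factor 4305/55 = 78.273
Dilution factor to tube #2 = 2909.4; to tube #4 = 9.109 × 10^5
[tube #2]/[tube #4] = (factor to tube #4)/(factor to tube #2) = 9.109 × 10^5/2909.4 = 313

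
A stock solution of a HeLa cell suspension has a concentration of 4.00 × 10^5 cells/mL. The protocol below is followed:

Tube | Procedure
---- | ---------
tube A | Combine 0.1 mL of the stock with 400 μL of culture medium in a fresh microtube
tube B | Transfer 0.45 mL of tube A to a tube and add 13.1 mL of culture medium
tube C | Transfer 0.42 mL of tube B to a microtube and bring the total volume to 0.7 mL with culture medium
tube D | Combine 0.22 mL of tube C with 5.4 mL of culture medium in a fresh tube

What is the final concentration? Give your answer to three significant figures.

Step 1: 0.1 mL + 400 μL = 0.5 mL total → factor 0.5/0.1 = 5
Step 2: 0.45 mL + 13.1 mL = 13.55 mL total → factor 13.55/0.45 = 30.111
Step 3: 0.42 mL brought to 0.7 mL → factor 0.7/0.42 = 1.6667
Step 4: 0.22 mL + 5.4 mL = 5.62 mL total → factor 5.62/0.22 = 25.545
Overall dilution factor = 5 × 30.111 × 1.6667 × 25.545 = 6410
Final = 4.00 × 10^5 cells/mL / 6410 = 62.4 cells/mL

62.4 cells/mL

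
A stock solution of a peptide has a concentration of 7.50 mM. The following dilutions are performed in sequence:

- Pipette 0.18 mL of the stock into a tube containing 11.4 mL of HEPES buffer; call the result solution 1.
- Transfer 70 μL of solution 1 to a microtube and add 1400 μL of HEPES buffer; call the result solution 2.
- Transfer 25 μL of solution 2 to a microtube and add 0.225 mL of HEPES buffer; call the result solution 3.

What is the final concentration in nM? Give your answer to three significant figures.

555 nM

Step 1: 0.18 mL + 11.4 mL = 11.58 mL total → factor 11.58/0.18 = 64.333
Step 2: 70 μL + 1400 μL = 1470 μL total → factor 1470/70 = 21
Step 3: 25 μL + 0.225 mL = 250 μL total → factor 250/25 = 10
Overall dilution factor = 64.333 × 21 × 10 = 13510
Final = 7.50 mM / 13510 = 0.0005551 mM = 555 nM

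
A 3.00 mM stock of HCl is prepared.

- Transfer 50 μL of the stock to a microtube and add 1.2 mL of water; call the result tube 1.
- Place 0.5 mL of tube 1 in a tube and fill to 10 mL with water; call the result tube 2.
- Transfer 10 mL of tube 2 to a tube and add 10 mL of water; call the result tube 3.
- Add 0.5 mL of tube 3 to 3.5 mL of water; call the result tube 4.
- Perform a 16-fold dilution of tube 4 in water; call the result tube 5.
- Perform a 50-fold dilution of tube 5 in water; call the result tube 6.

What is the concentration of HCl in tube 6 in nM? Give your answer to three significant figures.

0.469 nM

Step 1: 50 μL + 1.2 mL = 1250 μL total → factor 1250/50 = 25
Step 2: 0.5 mL brought to 10 mL → factor 10/0.5 = 20
Step 3: 10 mL + 10 mL = 20 mL total → factor 20/10 = 2
Step 4: 0.5 mL + 3.5 mL = 4 mL total → factor 4/0.5 = 8
Step 5: 16-fold → factor 16
Step 6: 50-fold → factor 50
Overall dilution factor = 25 × 20 × 2 × 8 × 16 × 50 = 6.4 × 10^6
Final = 3.00 mM / 6.4 × 10^6 = 4.688 × 10^-7 mM = 0.469 nM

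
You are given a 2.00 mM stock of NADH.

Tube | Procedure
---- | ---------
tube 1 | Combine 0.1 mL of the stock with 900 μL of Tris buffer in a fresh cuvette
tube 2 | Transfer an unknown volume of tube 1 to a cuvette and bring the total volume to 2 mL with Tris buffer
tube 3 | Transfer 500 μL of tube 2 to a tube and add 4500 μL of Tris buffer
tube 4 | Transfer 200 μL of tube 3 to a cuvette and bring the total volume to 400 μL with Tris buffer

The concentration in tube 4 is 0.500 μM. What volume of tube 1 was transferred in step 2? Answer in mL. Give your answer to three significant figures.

Step 1: 0.1 mL + 900 μL = 1 mL total → factor 1/0.1 = 10
Step 2: v brought to 2 mL → factor = 2 mL/v
Step 3: 500 μL + 4500 μL = 5000 μL total → factor 5000/500 = 10
Step 4: 200 μL brought to 400 μL → factor 400/200 = 2
Product of known-step factors = 200
Overall factor = 2.00 mM / (0.500 μM) = 4000
Step-2 factor = 4000 / 200 = 20
v = 2 mL / 20 = 0.100 mL

0.100 mL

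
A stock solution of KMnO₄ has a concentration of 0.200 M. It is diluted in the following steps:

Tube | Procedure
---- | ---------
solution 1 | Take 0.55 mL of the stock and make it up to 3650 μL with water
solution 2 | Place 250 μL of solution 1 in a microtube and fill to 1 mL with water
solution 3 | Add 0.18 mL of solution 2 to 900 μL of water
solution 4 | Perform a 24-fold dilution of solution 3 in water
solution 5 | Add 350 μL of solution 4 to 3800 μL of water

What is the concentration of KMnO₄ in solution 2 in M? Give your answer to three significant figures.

0.00753 M

Step 1: 0.55 mL brought to 3650 μL → factor 3.65/0.55 = 6.6364
Step 2: 250 μL brought to 1 mL → factor 1000/250 = 4
Dilution factor through solution 2 = 6.6364 × 4 = 26.545
[solution 2] = 0.200 M / 26.545 = 0.00753 M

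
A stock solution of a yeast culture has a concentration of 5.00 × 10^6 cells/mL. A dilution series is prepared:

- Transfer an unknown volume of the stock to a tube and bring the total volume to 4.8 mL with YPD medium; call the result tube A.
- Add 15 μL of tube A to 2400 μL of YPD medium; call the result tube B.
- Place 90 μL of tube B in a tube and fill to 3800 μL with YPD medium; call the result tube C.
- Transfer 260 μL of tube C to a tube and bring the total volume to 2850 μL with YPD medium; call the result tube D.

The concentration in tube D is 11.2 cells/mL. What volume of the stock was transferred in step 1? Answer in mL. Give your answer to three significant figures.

0.801 mL

Step 1: v brought to 4.8 mL → factor = 4.8 mL/v
Step 2: 15 μL + 2400 μL = 2415 μL total → factor 2415/15 = 161
Step 3: 90 μL brought to 3800 μL → factor 3800/90 = 42.222
Step 4: 260 μL brought to 2850 μL → factor 2850/260 = 10.962
Product of known-step factors = 74514
Overall factor = 5.00 × 10^6 cells/mL / (11.2 cells/mL) = 4.4643 × 10^5
Step-1 factor = 4.4643 × 10^5 / 74514 = 5.9912
v = 4.8 mL / 5.9912 = 0.801 mL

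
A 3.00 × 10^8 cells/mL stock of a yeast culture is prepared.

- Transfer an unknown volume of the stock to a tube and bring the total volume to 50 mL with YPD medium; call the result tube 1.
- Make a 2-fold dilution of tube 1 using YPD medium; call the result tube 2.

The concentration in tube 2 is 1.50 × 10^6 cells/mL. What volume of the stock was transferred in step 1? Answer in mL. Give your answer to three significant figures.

Step 1: v brought to 50 mL → factor = 50 mL/v
Step 2: 2-fold → factor 2
Product of known-step factors = 2
Overall factor = 3.00 × 10^8 cells/mL / (1.50 × 10^6 cells/mL) = 200
Step-1 factor = 200 / 2 = 100
v = 50 mL / 100 = 0.500 mL

0.500 mL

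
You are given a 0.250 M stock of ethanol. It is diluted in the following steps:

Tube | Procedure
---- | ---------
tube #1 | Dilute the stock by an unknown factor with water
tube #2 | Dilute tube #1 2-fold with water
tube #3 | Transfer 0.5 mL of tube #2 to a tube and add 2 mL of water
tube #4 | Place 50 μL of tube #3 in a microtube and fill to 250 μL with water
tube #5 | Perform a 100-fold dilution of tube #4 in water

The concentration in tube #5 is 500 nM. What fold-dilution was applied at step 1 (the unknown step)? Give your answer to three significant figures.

100-fold

Step 1: unknown factor x
Step 2: 2-fold → factor 2
Step 3: 0.5 mL + 2 mL = 2.5 mL total → factor 2.5/0.5 = 5
Step 4: 50 μL brought to 250 μL → factor 250/50 = 5
Step 5: 100-fold → factor 100
Product of known-step factors = 5000
Overall factor = 0.250 M / (500 nM) = 5 × 10^5
x = 5 × 10^5 / 5000 = 100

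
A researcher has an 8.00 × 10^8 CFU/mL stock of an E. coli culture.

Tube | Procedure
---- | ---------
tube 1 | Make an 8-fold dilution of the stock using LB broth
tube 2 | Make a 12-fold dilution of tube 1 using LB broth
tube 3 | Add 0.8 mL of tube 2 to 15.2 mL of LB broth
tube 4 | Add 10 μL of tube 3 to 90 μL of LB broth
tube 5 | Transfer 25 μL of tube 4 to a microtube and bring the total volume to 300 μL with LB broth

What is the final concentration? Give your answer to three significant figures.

Step 1: 8-fold → factor 8
Step 2: 12-fold → factor 12
Step 3: 0.8 mL + 15.2 mL = 16 mL total → factor 16/0.8 = 20
Step 4: 10 μL + 90 μL = 100 μL total → factor 100/10 = 10
Step 5: 25 μL brought to 300 μL → factor 300/25 = 12
Overall dilution factor = 8 × 12 × 20 × 10 × 12 = 2.304 × 10^5
Final = 8.00 × 10^8 CFU/mL / 2.304 × 10^5 = 3.47 × 10^3 CFU/mL

3.47 × 10^3 CFU/mL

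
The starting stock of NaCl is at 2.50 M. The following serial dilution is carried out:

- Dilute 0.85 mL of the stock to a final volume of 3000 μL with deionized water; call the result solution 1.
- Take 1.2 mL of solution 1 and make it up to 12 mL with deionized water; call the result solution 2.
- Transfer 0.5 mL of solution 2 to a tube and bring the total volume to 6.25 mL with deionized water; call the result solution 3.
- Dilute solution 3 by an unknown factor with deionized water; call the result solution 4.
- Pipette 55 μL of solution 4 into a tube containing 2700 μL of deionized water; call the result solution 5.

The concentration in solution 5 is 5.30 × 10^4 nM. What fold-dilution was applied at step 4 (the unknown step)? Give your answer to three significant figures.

Step 1: 0.85 mL brought to 3000 μL → factor 3/0.85 = 3.5294
Step 2: 1.2 mL brought to 12 mL → factor 12/1.2 = 10
Step 3: 0.5 mL brought to 6.25 mL → factor 6.25/0.5 = 12.5
Step 4: unknown factor x
Step 5: 55 μL + 2700 μL = 2755 μL total → factor 2755/55 = 50.091
Product of known-step factors = 22099
Overall factor = 2.50 M / (5.30 × 10^4 nM) = 47170
x = 47170 / 22099 = 2.13

2.13-fold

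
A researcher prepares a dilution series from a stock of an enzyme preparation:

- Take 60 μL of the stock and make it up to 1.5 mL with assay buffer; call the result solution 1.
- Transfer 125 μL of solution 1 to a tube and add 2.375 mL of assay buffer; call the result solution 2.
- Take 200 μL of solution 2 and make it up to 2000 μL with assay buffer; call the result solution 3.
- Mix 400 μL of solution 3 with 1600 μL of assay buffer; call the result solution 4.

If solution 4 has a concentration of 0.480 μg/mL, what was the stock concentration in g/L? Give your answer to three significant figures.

12.0 g/L

Step 1: 60 μL brought to 1.5 mL → factor 1500/60 = 25
Step 2: 125 μL + 2.375 mL = 2500 μL total → factor 2500/125 = 20
Step 3: 200 μL brought to 2000 μL → factor 2000/200 = 10
Step 4: 400 μL + 1600 μL = 2000 μL total → factor 2000/400 = 5
Overall dilution factor = 25 × 20 × 10 × 5 = 25000
Stock = 0.480 μg/mL × 25000 = 1.200 × 10^4 μg/mL = 12.0 g/L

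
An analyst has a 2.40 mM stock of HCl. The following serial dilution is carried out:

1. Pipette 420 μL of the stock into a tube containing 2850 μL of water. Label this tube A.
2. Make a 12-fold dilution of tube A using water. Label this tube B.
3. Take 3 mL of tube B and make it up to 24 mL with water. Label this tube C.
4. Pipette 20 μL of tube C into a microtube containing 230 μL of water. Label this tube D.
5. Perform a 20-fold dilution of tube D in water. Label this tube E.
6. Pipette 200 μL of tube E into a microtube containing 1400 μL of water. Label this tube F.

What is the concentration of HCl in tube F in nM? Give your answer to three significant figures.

1.61 nM

Step 1: 420 μL + 2850 μL = 3270 μL total → factor 3270/420 = 7.7857
Step 2: 12-fold → factor 12
Step 3: 3 mL brought to 24 mL → factor 24/3 = 8
Step 4: 20 μL + 230 μL = 250 μL total → factor 250/20 = 12.5
Step 5: 20-fold → factor 20
Step 6: 200 μL + 1400 μL = 1600 μL total → factor 1600/200 = 8
Overall dilution factor = 7.7857 × 12 × 8 × 12.5 × 20 × 8 = 1.4949 × 10^6
Final = 2.40 mM / 1.4949 × 10^6 = 1.606 × 10^-6 mM = 1.61 nM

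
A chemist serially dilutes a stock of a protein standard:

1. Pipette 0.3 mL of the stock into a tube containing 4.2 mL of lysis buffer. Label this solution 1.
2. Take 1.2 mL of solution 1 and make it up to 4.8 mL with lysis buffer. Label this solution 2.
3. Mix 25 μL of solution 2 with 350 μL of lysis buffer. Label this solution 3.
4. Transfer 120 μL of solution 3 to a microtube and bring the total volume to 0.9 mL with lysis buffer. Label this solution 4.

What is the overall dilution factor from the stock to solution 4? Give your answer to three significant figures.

Step 1: 0.3 mL + 4.2 mL = 4.5 mL total → factor 4.5/0.3 = 15
Step 2: 1.2 mL brought to 4.8 mL → factor 4.8/1.2 = 4
Step 3: 25 μL + 350 μL = 375 μL total → factor 375/25 = 15
Step 4: 120 μL brought to 0.9 mL → factor 900/120 = 7.5
Overall dilution factor = 15 × 4 × 15 × 7.5 = 6750

6.75 × 10^3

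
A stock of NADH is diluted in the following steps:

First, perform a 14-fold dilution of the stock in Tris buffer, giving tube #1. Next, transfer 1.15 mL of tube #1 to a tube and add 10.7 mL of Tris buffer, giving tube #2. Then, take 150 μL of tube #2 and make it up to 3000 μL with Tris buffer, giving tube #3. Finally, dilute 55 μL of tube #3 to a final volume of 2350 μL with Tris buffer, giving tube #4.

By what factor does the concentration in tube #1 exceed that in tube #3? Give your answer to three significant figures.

206

Step 1: 14-fold → factor 14
Step 2: 1.15 mL + 10.7 mL = 11.85 mL total → factor 11.85/1.15 = 10.304
Step 3: 150 μL brought to 3000 μL → factor 3000/150 = 20
Dilution factor to tube #1 = 14; to tube #3 = 2885.2
[tube #1]/[tube #3] = (factor to tube #3)/(factor to tube #1) = 2885.2/14 = 206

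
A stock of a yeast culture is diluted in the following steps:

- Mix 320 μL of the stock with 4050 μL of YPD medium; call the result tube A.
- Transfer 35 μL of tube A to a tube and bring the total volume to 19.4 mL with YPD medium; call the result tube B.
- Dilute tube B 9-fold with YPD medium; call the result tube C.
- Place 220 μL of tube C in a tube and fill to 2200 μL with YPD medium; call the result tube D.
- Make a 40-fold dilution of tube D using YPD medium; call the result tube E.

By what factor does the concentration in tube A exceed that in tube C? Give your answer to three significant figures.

4.99 × 10^3

Step 1: 320 μL + 4050 μL = 4370 μL total → factor 4370/320 = 13.656
Step 2: 35 μL brought to 19.4 mL → factor 19400/35 = 554.29
Step 3: 9-fold → factor 9
Dilution factor to tube A = 13.656; to tube C = 68125
[tube A]/[tube C] = (factor to tube C)/(factor to tube A) = 68125/13.656 = 4.99 × 10^3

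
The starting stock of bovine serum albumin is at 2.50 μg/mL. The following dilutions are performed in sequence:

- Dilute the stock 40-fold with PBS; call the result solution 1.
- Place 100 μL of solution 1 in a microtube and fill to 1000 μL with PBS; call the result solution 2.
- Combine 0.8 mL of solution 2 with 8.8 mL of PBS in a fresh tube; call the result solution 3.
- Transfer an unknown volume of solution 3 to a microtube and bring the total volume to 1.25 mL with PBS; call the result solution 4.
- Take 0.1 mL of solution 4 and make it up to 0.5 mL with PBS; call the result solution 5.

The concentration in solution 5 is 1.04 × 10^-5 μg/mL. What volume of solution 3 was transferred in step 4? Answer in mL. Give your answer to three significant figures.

0.125 mL

Step 1: 40-fold → factor 40
Step 2: 100 μL brought to 1000 μL → factor 1000/100 = 10
Step 3: 0.8 mL + 8.8 mL = 9.6 mL total → factor 9.6/0.8 = 12
Step 4: v brought to 1.25 mL → factor = 1.25 mL/v
Step 5: 0.1 mL brought to 0.5 mL → factor 0.5/0.1 = 5
Product of known-step factors = 24000
Overall factor = 2.50 μg/mL / (1.04 × 10^-5 μg/mL) = 2.4038 × 10^5
Step-4 factor = 2.4038 × 10^5 / 24000 = 10.016
v = 1.25 mL / 10.016 = 0.125 mL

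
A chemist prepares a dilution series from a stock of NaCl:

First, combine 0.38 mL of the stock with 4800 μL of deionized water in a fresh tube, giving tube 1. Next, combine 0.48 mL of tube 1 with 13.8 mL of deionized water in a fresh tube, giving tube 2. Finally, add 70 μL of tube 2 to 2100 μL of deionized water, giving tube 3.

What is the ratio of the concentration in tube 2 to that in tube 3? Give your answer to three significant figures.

31.0

Step 1: 0.38 mL + 4800 μL = 5.18 mL total → factor 5.18/0.38 = 13.632
Step 2: 0.48 mL + 13.8 mL = 14.28 mL total → factor 14.28/0.48 = 29.75
Step 3: 70 μL + 2100 μL = 2170 μL total → factor 2170/70 = 31
Dilution factor to tube 2 = 405.54; to tube 3 = 12572
[tube 2]/[tube 3] = (factor to tube 3)/(factor to tube 2) = 12572/405.54 = 31.0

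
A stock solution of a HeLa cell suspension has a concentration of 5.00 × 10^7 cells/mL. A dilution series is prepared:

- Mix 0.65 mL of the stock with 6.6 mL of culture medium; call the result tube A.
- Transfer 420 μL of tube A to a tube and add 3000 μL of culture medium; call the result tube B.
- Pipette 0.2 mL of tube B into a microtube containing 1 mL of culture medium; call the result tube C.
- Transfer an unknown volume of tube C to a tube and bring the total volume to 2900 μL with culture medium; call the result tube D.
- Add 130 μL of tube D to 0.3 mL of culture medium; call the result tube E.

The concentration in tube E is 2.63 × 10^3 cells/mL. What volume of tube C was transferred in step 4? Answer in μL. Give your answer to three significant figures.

Step 1: 0.65 mL + 6.6 mL = 7.25 mL total → factor 7.25/0.65 = 11.154
Step 2: 420 μL + 3000 μL = 3420 μL total → factor 3420/420 = 8.1429
Step 3: 0.2 mL + 1 mL = 1.2 mL total → factor 1.2/0.2 = 6
Step 4: v brought to 2900 μL → factor = 2900 μL/v
Step 5: 130 μL + 0.3 mL = 430 μL total → factor 430/130 = 3.3077
Product of known-step factors = 1802.5
Overall factor = 5.00 × 10^7 cells/mL / (2.63 × 10^3 cells/mL) = 19011
Step-4 factor = 19011 / 1802.5 = 10.547
v = 2900 μL / 10.547 = 275 μL

275 μL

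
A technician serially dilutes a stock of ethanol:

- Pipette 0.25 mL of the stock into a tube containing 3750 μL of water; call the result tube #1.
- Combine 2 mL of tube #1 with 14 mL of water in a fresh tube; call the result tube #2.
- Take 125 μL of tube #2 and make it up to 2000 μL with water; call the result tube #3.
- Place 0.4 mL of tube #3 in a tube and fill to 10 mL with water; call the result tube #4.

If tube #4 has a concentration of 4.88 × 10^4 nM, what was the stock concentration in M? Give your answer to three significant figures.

Step 1: 0.25 mL + 3750 μL = 4 mL total → factor 4/0.25 = 16
Step 2: 2 mL + 14 mL = 16 mL total → factor 16/2 = 8
Step 3: 125 μL brought to 2000 μL → factor 2000/125 = 16
Step 4: 0.4 mL brought to 10 mL → factor 10/0.4 = 25
Overall dilution factor = 16 × 8 × 16 × 25 = 51200
Stock = 4.88 × 10^4 nM × 51200 = 2.499 × 10^9 nM = 2.50 M

2.50 M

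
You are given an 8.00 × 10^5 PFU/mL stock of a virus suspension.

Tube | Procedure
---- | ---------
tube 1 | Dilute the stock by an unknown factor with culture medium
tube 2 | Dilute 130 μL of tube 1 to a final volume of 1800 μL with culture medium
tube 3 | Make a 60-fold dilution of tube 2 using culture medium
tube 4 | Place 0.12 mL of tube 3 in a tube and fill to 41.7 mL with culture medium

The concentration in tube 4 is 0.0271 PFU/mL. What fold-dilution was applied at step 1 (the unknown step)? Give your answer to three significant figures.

102-fold

Step 1: unknown factor x
Step 2: 130 μL brought to 1800 μL → factor 1800/130 = 13.846
Step 3: 60-fold → factor 60
Step 4: 0.12 mL brought to 41.7 mL → factor 41.7/0.12 = 347.5
Product of known-step factors = 2.8869 × 10^5
Overall factor = 8.00 × 10^5 PFU/mL / (0.0271 PFU/mL) = 2.952 × 10^7
x = 2.952 × 10^7 / 2.8869 × 10^5 = 102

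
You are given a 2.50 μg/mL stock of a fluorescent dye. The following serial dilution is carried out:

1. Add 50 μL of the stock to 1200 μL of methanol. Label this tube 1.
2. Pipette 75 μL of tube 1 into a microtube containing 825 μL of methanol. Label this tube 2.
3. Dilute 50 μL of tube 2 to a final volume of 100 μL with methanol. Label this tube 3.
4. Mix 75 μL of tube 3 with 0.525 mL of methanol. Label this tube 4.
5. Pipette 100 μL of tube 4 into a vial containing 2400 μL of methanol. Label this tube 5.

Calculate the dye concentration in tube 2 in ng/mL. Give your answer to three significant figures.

8.33 ng/mL

Step 1: 50 μL + 1200 μL = 1250 μL total → factor 1250/50 = 25
Step 2: 75 μL + 825 μL = 900 μL total → factor 900/75 = 12
Dilution factor through tube 2 = 25 × 12 = 300
[tube 2] = 2.50 μg/mL / 300 = 0.008333 μg/mL = 8.33 ng/mL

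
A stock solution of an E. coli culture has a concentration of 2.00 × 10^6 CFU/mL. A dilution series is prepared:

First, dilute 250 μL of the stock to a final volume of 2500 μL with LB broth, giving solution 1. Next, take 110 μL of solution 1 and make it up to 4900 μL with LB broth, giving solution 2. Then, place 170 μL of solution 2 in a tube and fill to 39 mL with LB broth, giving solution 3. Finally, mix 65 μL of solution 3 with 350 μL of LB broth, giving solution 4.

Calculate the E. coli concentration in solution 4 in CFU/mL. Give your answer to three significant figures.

3.07 CFU/mL

Step 1: 250 μL brought to 2500 μL → factor 2500/250 = 10
Step 2: 110 μL brought to 4900 μL → factor 4900/110 = 44.545
Step 3: 170 μL brought to 39 mL → factor 39000/170 = 229.41
Step 4: 65 μL + 350 μL = 415 μL total → factor 415/65 = 6.3846
Dilution factor through solution 4 = 10 × 44.545 × 229.41 × 6.3846 = 6.5246 × 10^5
[solution 4] = 2.00 × 10^6 CFU/mL / 6.5246 × 10^5 = 3.07 CFU/mL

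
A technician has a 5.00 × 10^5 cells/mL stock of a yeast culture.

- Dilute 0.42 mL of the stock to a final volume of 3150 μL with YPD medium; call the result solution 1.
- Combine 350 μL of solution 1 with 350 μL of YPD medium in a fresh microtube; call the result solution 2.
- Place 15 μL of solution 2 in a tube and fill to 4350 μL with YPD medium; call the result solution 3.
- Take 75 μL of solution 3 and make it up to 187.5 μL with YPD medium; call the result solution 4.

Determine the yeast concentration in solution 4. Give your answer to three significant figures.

Step 1: 0.42 mL brought to 3150 μL → factor 3.15/0.42 = 7.5
Step 2: 350 μL + 350 μL = 700 μL total → factor 700/350 = 2
Step 3: 15 μL brought to 4350 μL → factor 4350/15 = 290
Step 4: 75 μL brought to 187.5 μL → factor 187.5/75 = 2.5
Overall dilution factor = 7.5 × 2 × 290 × 2.5 = 10875
Final = 5.00 × 10^5 cells/mL / 10875 = 46.0 cells/mL

46.0 cells/mL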